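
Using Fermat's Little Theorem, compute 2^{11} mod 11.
2

By Fermat's Little Theorem, a^(p-1) ≡ 1 (mod p) for prime p and gcd(a, p) = 1
Here p = 11, so 2^10 ≡ 1 (mod 11)
We can reduce the exponent: 11 mod 10 = 1
So 2^11 ≡ 2^1 (mod 11)
Computing: 2^1 mod 11 = 2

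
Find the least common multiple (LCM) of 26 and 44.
572

First find GCD(26, 44) using the Euclidean algorithm:
26 = 0 × 44 + 26
44 = 1 × 26 + 18
26 = 1 × 18 + 8
18 = 2 × 8 + 2
8 = 4 × 2 + 0
GCD(26, 44) = 2

LCM formula: LCM(a, b) = (a × b) / GCD(a, b)
LCM(26, 44) = (26 × 44) / 2
LCM(26, 44) = 1144 / 2
LCM(26, 44) = 572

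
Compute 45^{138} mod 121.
23

Using successive squaring:
Binary expansion of 138: 10001010
Powers of 45 mod 121 (each is the square of the previous):
  45^1 ≡ 45 (mod 121)
  45^2 ≡ 45² = 2025 ≡ 89 (mod 121)
  45^4 ≡ 89² = 7921 ≡ 56 (mod 121)
  45^8 ≡ 56² = 3136 ≡ 111 (mod 121)
  45^16 ≡ 111² = 12321 ≡ 100 (mod 121)
  45^32 ≡ 100² = 10000 ≡ 78 (mod 121)
  45^64 ≡ 78² = 6084 ≡ 34 (mod 121)
  45^128 ≡ 34² = 1156 ≡ 67 (mod 121)
138 = 128 + 8 + 2, so 45^138 = 45^128 × 45^8 × 45^2 ≡ 67 × 111 × 89 (mod 121)
Multiplying step by step:
  67 × 111 = 7437 ≡ 56 (mod 121)
  56 × 89 = 4984 ≡ 23 (mod 121)
Result: 45^138 ≡ 23 (mod 121)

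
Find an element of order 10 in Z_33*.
5 has order 10 mod 33 since 5^{10} ≡ 1 (mod 33) and no smaller power works.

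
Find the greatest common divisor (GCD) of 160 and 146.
2

Using the Euclidean algorithm:
160 = 1 × 146 + 14
146 = 10 × 14 + 6
14 = 2 × 6 + 2
6 = 3 × 2 + 0

GCD(160, 146) = 2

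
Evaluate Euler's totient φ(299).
264

Prime factorization: 299 = 13 × 23
Using the formula φ(n) = n × Π(1 - 1/p) for each prime factor p:
φ(299) = 299 × (1 - 1/13) × (1 - 1/23)
φ(299) = 264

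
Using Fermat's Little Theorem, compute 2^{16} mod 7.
2

By Fermat's Little Theorem, a^(p-1) ≡ 1 (mod p) for prime p and gcd(a, p) = 1
Here p = 7, so 2^6 ≡ 1 (mod 7)
We can reduce the exponent: 16 mod 6 = 4
So 2^16 ≡ 2^4 (mod 7)
Computing: 2^4 mod 7 = 2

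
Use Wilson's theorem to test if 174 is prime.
(173)! mod 174 = 0. Since 0 ≢ -1 (mod 174), 174 is not prime.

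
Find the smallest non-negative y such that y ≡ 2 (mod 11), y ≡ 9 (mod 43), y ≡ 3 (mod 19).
5513

Using the Chinese Remainder Theorem:
M = product of moduli = 8987
For equation 1: M_1 = 817, 817 ≡ 3 (mod 11), inverse of 817 mod 11 is 4 (check: 3 × 4 = 12 ≡ 1 (mod 11))
For equation 2: M_2 = 209, 209 ≡ 37 (mod 43), inverse of 209 mod 43 is 7 (check: 37 × 7 = 259 ≡ 1 (mod 43))
For equation 3: M_3 = 473, 473 ≡ 17 (mod 19), inverse of 473 mod 19 is 9 (check: 17 × 9 = 153 ≡ 1 (mod 19))
Combine: y ≡ Σ r_i×M_i×(M_i⁻¹ mod m_i) = 2×817×4 + 9×209×7 + 3×473×9 = 6536 + 13167 + 12771 = 32474
32474 mod 8987 = 5513
y ≡ 5513 (mod 8987)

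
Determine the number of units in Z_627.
360

Prime factorization: 627 = 3 × 11 × 19
Using the formula φ(n) = n × Π(1 - 1/p) for each prime factor p:
φ(627) = 627 × (1 - 1/3) × (1 - 1/11) × (1 - 1/19)
φ(627) = 360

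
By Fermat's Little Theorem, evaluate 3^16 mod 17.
By Fermat's Little Theorem, 3^{16} ≡ 1 (mod 17) since 17 is prime and gcd(3, 17) = 1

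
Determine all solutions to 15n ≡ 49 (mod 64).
63

Since gcd(15, 64) = 1 divides 49, a solution exists.
Multiply both sides by the inverse of 15 mod 64:
  15^(-1) mod 64 = 47
  x ≡ 47 × 49 ≡ 2303 ≡ 63 (mod 64)
Verification: 15 × 63 = 945 = 14 × 64 + 49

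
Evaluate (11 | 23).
(11/23) = 11^{11} mod 23 = -1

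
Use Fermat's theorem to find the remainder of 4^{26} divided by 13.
3

By Fermat's Little Theorem, a^(p-1) ≡ 1 (mod p) for prime p and gcd(a, p) = 1
Here p = 13, so 4^12 ≡ 1 (mod 13)
We can reduce the exponent: 26 mod 12 = 2
So 4^26 ≡ 4^2 (mod 13)
Computing: 4^2 mod 13 = 3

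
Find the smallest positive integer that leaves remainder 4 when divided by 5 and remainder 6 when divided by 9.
M = 5 × 9 = 45. M₁ = 9, y₁ ≡ 4 (mod 5). M₂ = 5, y₂ ≡ 2 (mod 9). n = 4×9×4 + 6×5×2 ≡ 24 (mod 45). The smallest positive such number is 24.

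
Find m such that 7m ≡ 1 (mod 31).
7^(-1) ≡ 9 (mod 31). Verification: 7 × 9 = 63 ≡ 1 (mod 31)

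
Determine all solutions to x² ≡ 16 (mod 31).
The square roots of 16 mod 31 are 4 and 27. Verify: 4² = 16 ≡ 16 (mod 31)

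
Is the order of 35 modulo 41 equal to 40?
Yes, ord_41(35) = 40.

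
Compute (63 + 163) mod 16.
2

(63 + 163) = 226
226 mod 16 = 2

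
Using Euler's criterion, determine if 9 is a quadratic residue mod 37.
By Euler's criterion: 9^{18} ≡ 1 (mod 37). Since this equals 1, 9 is a QR.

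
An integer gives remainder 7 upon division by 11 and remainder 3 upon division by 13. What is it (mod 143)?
M = 11 × 13 = 143. M₁ = 13, y₁ ≡ 6 (mod 11). M₂ = 11, y₂ ≡ 6 (mod 13). r = 7×13×6 + 3×11×6 ≡ 29 (mod 143). The smallest positive such number is 29.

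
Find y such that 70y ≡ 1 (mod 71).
70^(-1) ≡ 70 (mod 71). Verification: 70 × 70 = 4900 ≡ 1 (mod 71)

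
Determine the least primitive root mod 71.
p - 1 = 70 has prime divisors 2, 5, 7. h is a primitive root mod 71 iff h^(70/q) ≢ 1 (mod 71) for each such q.
h = 2: 2^35 ≡ 1, 2^14 ≡ 54, 2^10 ≡ 30 (mod 71); 2^35 ≡ 1, so not a primitive root.
h = 3: 3^35 ≡ 1, 3^14 ≡ 54, 3^10 ≡ 48 (mod 71); 3^35 ≡ 1, so not a primitive root.
h = 4: 4^35 ≡ 1, 4^14 ≡ 5, 4^10 ≡ 48 (mod 71); 4^35 ≡ 1, so not a primitive root.
h = 5: 5^35 ≡ 1, 5^14 ≡ 57, 5^10 ≡ 1 (mod 71); 5^35 ≡ 1, so not a primitive root.
h = 6: 6^35 ≡ 1, 6^14 ≡ 5, 6^10 ≡ 20 (mod 71); 6^35 ≡ 1, so not a primitive root.
h = 7: 7^35 ≡ 70, 7^14 ≡ 54, 7^10 ≡ 45 (mod 71); none is 1, so 7 has order 70 and is a primitive root.
The smallest primitive root mod 71 is g = 7.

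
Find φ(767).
696

Prime factorization: 767 = 13 × 59
Using the formula φ(n) = n × Π(1 - 1/p) for each prime factor p:
φ(767) = 767 × (1 - 1/13) × (1 - 1/59)
φ(767) = 696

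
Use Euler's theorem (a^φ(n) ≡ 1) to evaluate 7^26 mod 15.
By Euler: 7^{8} ≡ 1 (mod 15) since gcd(7, 15) = 1. 26 = 3×8 + 2. So 7^{26} ≡ 7^{2} ≡ 4 (mod 15)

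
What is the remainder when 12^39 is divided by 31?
Using Fermat: 12^{30} ≡ 1 (mod 31). 39 ≡ 9 (mod 30). So 12^{39} ≡ 12^{9} ≡ 15 (mod 31)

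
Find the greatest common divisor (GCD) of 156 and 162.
6

Using the Euclidean algorithm:
156 = 0 × 162 + 156
162 = 1 × 156 + 6
156 = 26 × 6 + 0

GCD(156, 162) = 6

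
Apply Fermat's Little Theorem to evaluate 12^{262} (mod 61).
42

By Fermat's Little Theorem, a^(p-1) ≡ 1 (mod p) for prime p and gcd(a, p) = 1
Here p = 61, so 12^60 ≡ 1 (mod 61)
We can reduce the exponent: 262 mod 60 = 22
So 12^262 ≡ 12^22 (mod 61)
Computing: 12^22 mod 61 = 42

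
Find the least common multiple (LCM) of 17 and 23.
391

First find GCD(17, 23) using the Euclidean algorithm:
17 = 0 × 23 + 17
23 = 1 × 17 + 6
17 = 2 × 6 + 5
6 = 1 × 5 + 1
5 = 5 × 1 + 0
GCD(17, 23) = 1

LCM formula: LCM(a, b) = (a × b) / GCD(a, b)
LCM(17, 23) = (17 × 23) / 1
LCM(17, 23) = 391 / 1
LCM(17, 23) = 391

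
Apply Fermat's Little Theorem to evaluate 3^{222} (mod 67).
9

By Fermat's Little Theorem, a^(p-1) ≡ 1 (mod p) for prime p and gcd(a, p) = 1
Here p = 67, so 3^66 ≡ 1 (mod 67)
We can reduce the exponent: 222 mod 66 = 24
So 3^222 ≡ 3^24 (mod 67)
Computing: 3^24 mod 67 = 9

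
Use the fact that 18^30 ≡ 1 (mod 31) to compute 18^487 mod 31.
By Fermat: 18^{30} ≡ 1 (mod 31). 487 ≡ 7 (mod 30). So 18^{487} ≡ 18^{7} ≡ 9 (mod 31)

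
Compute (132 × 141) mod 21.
6

(132 × 141) = 18612
18612 mod 21 = 6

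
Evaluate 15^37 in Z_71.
Using repeated squaring. 37 = 32 + 4 + 1 (binary 100101). Repeated squaring mod 71: 15^1 ≡ 15; 15^2 ≡ 15² = 225 ≡ 12; 15^4 ≡ 12² = 144 ≡ 2; 15^8 ≡ 2² = 4 ≡ 4; 15^16 ≡ 4² = 16 ≡ 16; 15^32 ≡ 16² = 256 ≡ 43. Multiply: 15^37 = 15^32 × 15^4 × 15^1 ≡ 43 × 2 × 15 (mod 71): 43 × 2 = 86 ≡ 15; 15 × 15 = 225 ≡ 12. So 15^37 ≡ 12 (mod 71).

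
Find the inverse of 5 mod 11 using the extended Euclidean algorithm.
Extended GCD: 5(-2) + 11(1) = 1. So 5^(-1) ≡ 9 ≡ 9 (mod 11). Verify: 5 × 9 = 45 ≡ 1 (mod 11)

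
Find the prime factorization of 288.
2^5 × 3^2

Divide by primes starting from smallest:
288 ÷ 2 = 144
144 ÷ 2 = 72
72 ÷ 2 = 36
36 ÷ 2 = 18
18 ÷ 2 = 9
9 ÷ 3 = 3
3 ÷ 3 = 1

288 = 2^5 × 3^2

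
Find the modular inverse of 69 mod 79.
69^(-1) ≡ 71 (mod 79). Verification: 69 × 71 = 4899 ≡ 1 (mod 79)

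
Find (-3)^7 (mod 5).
(-3) ≡ 2 (mod 5). 7 = 4 + 2 + 1 (binary 111). Repeated squaring mod 5: 2^1 ≡ 2; 2^2 ≡ 2² = 4 ≡ 4; 2^4 ≡ 4² = 16 ≡ 1. Multiply: (-3)^7 ≡ 2^4 × 2^2 × 2^1 ≡ 1 × 4 × 2 (mod 5): 1 × 4 = 4 ≡ 4; 4 × 2 = 8 ≡ 3. So (-3)^7 ≡ 3 (mod 5).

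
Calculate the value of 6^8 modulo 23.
8 = 8 (binary 1000). Repeated squaring mod 23: 6^1 ≡ 6; 6^2 ≡ 6² = 36 ≡ 13; 6^4 ≡ 13² = 169 ≡ 8; 6^8 ≡ 8² = 64 ≡ 18. So 6^8 ≡ 18 (mod 23).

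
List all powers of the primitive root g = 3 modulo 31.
g^1, g^2, ..., g^{30} mod 31: {3, 9, 27, 19, 26, 16, 17, 20, 29, 25, 13, 8, 24, 10, 30, 28, 22, 4, 12, 5, 15, 14, 11, 2, 6, 18, 23, 7, 21, 1}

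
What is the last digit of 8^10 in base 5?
8 ≡ 3 (mod 5). 10 = 8 + 2 (binary 1010). Repeated squaring mod 5: 3^1 ≡ 3; 3^2 ≡ 3² = 9 ≡ 4; 3^4 ≡ 4² = 16 ≡ 1; 3^8 ≡ 1² = 1 ≡ 1. Multiply: 8^10 ≡ 3^8 × 3^2 ≡ 1 × 4 (mod 5): 1 × 4 = 4 ≡ 4. So 8^10 ≡ 4 (mod 5).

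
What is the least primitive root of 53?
2

A primitive root g modulo p has order p-1 = 52
Prime divisors of 52: [2, 13]
g is a primitive root iff g^(52/q) ≢ 1 (mod 53) for each prime divisor q
Testing small values:
  g = 2: 2^26 ≡ 52, 2^4 ≡ 16 (mod 53) → none is 1, primitive root!
The smallest primitive root is 2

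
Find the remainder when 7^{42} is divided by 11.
By Fermat: 7^{10} ≡ 1 (mod 11). 42 = 4×10 + 2. So 7^{42} ≡ 7^{2} ≡ 5 (mod 11)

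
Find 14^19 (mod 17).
Using Fermat: 14^{16} ≡ 1 (mod 17). 19 ≡ 3 (mod 16). So 14^{19} ≡ 14^{3} ≡ 7 (mod 17)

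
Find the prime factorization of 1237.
1237

Divide by primes starting from smallest:
1237 ÷ 1237 = 1

1237 = 1237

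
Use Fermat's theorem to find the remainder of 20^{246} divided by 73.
3

By Fermat's Little Theorem, a^(p-1) ≡ 1 (mod p) for prime p and gcd(a, p) = 1
Here p = 73, so 20^72 ≡ 1 (mod 73)
We can reduce the exponent: 246 mod 72 = 30
So 20^246 ≡ 20^30 (mod 73)
Computing: 20^30 mod 73 = 3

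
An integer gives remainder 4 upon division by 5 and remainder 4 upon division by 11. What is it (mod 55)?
M = 5 × 11 = 55. M₁ = 11, y₁ ≡ 1 (mod 5). M₂ = 5, y₂ ≡ 9 (mod 11). x = 4×11×1 + 4×5×9 ≡ 4 (mod 55). The smallest positive such number is 4.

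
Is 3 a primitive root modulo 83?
No

To verify, check if 3^(82/q) ≢ 1 (mod 83) for each prime divisor q of 82
Divisors of 82 = 82: [1, 2, 41, 82]
  3^(82/41) = 3^2 ≡ 9 (mod 83)
  3^(82/2) = 3^41 ≡ 1 (mod 83)
Conclusion: 3 is not a primitive root modulo 83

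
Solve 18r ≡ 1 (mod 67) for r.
18^(-1) ≡ 41 (mod 67). Verification: 18 × 41 = 738 ≡ 1 (mod 67)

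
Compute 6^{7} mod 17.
14

Using successive squaring:
Binary expansion of 7: 111
Powers of 6 mod 17 (each is the square of the previous):
  6^1 ≡ 6 (mod 17)
  6^2 ≡ 6² = 36 ≡ 2 (mod 17)
  6^4 ≡ 2² = 4 ≡ 4 (mod 17)
7 = 4 + 2 + 1, so 6^7 = 6^4 × 6^2 × 6^1 ≡ 4 × 2 × 6 (mod 17)
Multiplying step by step:
  4 × 2 = 8 ≡ 8 (mod 17)
  8 × 6 = 48 ≡ 14 (mod 17)
Result: 6^7 ≡ 14 (mod 17)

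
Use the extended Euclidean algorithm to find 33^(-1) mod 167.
Extended GCD: 33(81) + 167(-16) = 1. So 33^(-1) ≡ 81 ≡ 81 (mod 167). Verify: 33 × 81 = 2673 ≡ 1 (mod 167)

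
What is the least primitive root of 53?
2

A primitive root g modulo p has order p-1 = 52
Prime divisors of 52: [2, 13]
g is a primitive root iff g^(52/q) ≢ 1 (mod 53) for each prime divisor q
Testing small values:
  g = 2: 2^26 ≡ 52, 2^4 ≡ 16 (mod 53) → none is 1, primitive root!
The smallest primitive root is 2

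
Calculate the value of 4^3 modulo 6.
3 = 2 + 1 (binary 11). Repeated squaring mod 6: 4^1 ≡ 4; 4^2 ≡ 4² = 16 ≡ 4. Multiply: 4^3 = 4^2 × 4^1 ≡ 4 × 4 (mod 6): 4 × 4 = 16 ≡ 4. So 4^3 ≡ 4 (mod 6).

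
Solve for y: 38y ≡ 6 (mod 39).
33

Since gcd(38, 39) = 1 divides 6, a solution exists.
Multiply both sides by the inverse of 38 mod 39:
  38^(-1) mod 39 = 38
  x ≡ 38 × 6 ≡ 228 ≡ 33 (mod 39)
Verification: 38 × 33 = 1254 = 32 × 39 + 6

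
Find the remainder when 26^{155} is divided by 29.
By Fermat: 26^{28} ≡ 1 (mod 29). 155 = 5×28 + 15. So 26^{155} ≡ 26^{15} ≡ 3 (mod 29)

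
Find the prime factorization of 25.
5^2

Divide by primes starting from smallest:
25 ÷ 5 = 5
5 ÷ 5 = 1

25 = 5^2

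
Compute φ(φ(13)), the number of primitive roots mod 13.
Number of primitive roots mod 13 = φ(12) = 4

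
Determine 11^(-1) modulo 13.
11^(-1) ≡ 6 (mod 13). Verification: 11 × 6 = 66 ≡ 1 (mod 13)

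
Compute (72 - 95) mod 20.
17

(72 - 95) = -23
-23 mod 20 = 17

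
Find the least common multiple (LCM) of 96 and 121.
11616

First find GCD(96, 121) using the Euclidean algorithm:
96 = 0 × 121 + 96
121 = 1 × 96 + 25
96 = 3 × 25 + 21
25 = 1 × 21 + 4
21 = 5 × 4 + 1
4 = 4 × 1 + 0
GCD(96, 121) = 1

LCM formula: LCM(a, b) = (a × b) / GCD(a, b)
LCM(96, 121) = (96 × 121) / 1
LCM(96, 121) = 11616 / 1
LCM(96, 121) = 11616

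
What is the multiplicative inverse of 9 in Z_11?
5

Using Extended Euclidean Algorithm:
gcd(9, 11) = 1
Bezout coefficients: 9 × 5 + 11 × -4 = 1
So 9 × 5 ≡ 1 (mod 11)
The inverse is 5 mod 11 = 5
Verification: 9 × 5 = 45 = 4 × 11 + 1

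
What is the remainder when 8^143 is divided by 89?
Using Fermat: 8^{88} ≡ 1 (mod 89). 143 ≡ 55 (mod 88). So 8^{143} ≡ 8^{55} ≡ 1 (mod 89)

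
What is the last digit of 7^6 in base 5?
7 ≡ 2 (mod 5). 6 = 4 + 2 (binary 110). Repeated squaring mod 5: 2^1 ≡ 2; 2^2 ≡ 2² = 4 ≡ 4; 2^4 ≡ 4² = 16 ≡ 1. Multiply: 7^6 ≡ 2^4 × 2^2 ≡ 1 × 4 (mod 5): 1 × 4 = 4 ≡ 4. So 7^6 ≡ 4 (mod 5).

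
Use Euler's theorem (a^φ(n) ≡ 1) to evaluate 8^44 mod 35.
By Euler: 8^{24} ≡ 1 (mod 35) since gcd(8, 35) = 1. 44 = 1×24 + 20. So 8^{44} ≡ 8^{20} ≡ 1 (mod 35)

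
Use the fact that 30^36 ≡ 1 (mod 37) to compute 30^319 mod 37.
By Fermat: 30^{36} ≡ 1 (mod 37). 319 = 8×36 + 31. So 30^{319} ≡ 30^{31} ≡ 4 (mod 37)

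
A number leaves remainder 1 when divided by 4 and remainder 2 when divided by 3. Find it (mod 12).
M = 4 × 3 = 12. M₁ = 3, y₁ ≡ 3 (mod 4). M₂ = 4, y₂ ≡ 1 (mod 3). n = 1×3×3 + 2×4×1 ≡ 5 (mod 12)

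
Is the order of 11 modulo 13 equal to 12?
Yes, ord_13(11) = 12.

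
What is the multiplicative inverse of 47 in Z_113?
101

Using Extended Euclidean Algorithm:
gcd(47, 113) = 1
Bezout coefficients: 47 × -12 + 113 × 5 = 1
So 47 × -12 ≡ 1 (mod 113)
The inverse is -12 mod 113 = 101
Verification: 47 × 101 = 4747 = 42 × 113 + 1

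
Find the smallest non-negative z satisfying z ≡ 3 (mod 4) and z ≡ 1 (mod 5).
M = 4 × 5 = 20. M₁ = 5, y₁ ≡ 1 (mod 4). M₂ = 4, y₂ ≡ 4 (mod 5). z = 3×5×1 + 1×4×4 ≡ 11 (mod 20)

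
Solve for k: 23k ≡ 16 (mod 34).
14

Since gcd(23, 34) = 1 divides 16, a solution exists.
Multiply both sides by the inverse of 23 mod 34:
  23^(-1) mod 34 = 3
  x ≡ 3 × 16 ≡ 48 ≡ 14 (mod 34)
Verification: 23 × 14 = 322 = 9 × 34 + 16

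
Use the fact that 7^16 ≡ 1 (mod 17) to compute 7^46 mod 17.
By Fermat: 7^{16} ≡ 1 (mod 17). 46 = 2×16 + 14. So 7^{46} ≡ 7^{14} ≡ 8 (mod 17)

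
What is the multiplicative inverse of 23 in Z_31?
23^(-1) ≡ 27 (mod 31). Verification: 23 × 27 = 621 ≡ 1 (mod 31)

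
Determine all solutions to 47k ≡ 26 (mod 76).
62

Since gcd(47, 76) = 1 divides 26, a solution exists.
Multiply both sides by the inverse of 47 mod 76:
  47^(-1) mod 76 = 55
  x ≡ 55 × 26 ≡ 1430 ≡ 62 (mod 76)
Verification: 47 × 62 = 2914 = 38 × 76 + 26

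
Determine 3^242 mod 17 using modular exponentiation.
Using Fermat: 3^{16} ≡ 1 (mod 17). 242 ≡ 2 (mod 16). So 3^{242} ≡ 3^{2} ≡ 9 (mod 17)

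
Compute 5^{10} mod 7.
2

Using successive squaring:
Binary expansion of 10: 1010
Powers of 5 mod 7 (each is the square of the previous):
  5^1 ≡ 5 (mod 7)
  5^2 ≡ 5² = 25 ≡ 4 (mod 7)
  5^4 ≡ 4² = 16 ≡ 2 (mod 7)
  5^8 ≡ 2² = 4 ≡ 4 (mod 7)
10 = 8 + 2, so 5^10 = 5^8 × 5^2 ≡ 4 × 4 (mod 7)
Multiplying step by step:
  4 × 4 = 16 ≡ 2 (mod 7)
Result: 5^10 ≡ 2 (mod 7)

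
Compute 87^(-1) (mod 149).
87^(-1) ≡ 12 (mod 149). Verification: 87 × 12 = 1044 ≡ 1 (mod 149)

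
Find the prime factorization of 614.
2 × 307

Divide by primes starting from smallest:
614 ÷ 2 = 307
307 ÷ 307 = 1

614 = 2 × 307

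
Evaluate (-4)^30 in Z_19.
Using Fermat: (-4)^{18} ≡ 1 (mod 19). 30 ≡ 12 (mod 18). So (-4)^{30} ≡ (-4)^{12} ≡ 7 (mod 19)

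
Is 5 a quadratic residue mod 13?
By Euler's criterion: 5^{6} ≡ 12 (mod 13). Since this equals -1 (≡ 12), 5 is not a QR.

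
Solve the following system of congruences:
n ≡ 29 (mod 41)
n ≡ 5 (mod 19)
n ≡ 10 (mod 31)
17618

Using the Chinese Remainder Theorem:
M = product of moduli = 24149
For equation 1: M_1 = 589, 589 ≡ 15 (mod 41), inverse of 589 mod 41 is 11 (check: 15 × 11 = 165 ≡ 1 (mod 41))
For equation 2: M_2 = 1271, 1271 ≡ 17 (mod 19), inverse of 1271 mod 19 is 9 (check: 17 × 9 = 153 ≡ 1 (mod 19))
For equation 3: M_3 = 779, 779 ≡ 4 (mod 31), inverse of 779 mod 31 is 8 (check: 4 × 8 = 32 ≡ 1 (mod 31))
Combine: n ≡ Σ r_i×M_i×(M_i⁻¹ mod m_i) = 29×589×11 + 5×1271×9 + 10×779×8 = 187891 + 57195 + 62320 = 307406
307406 mod 24149 = 17618
n ≡ 17618 (mod 24149)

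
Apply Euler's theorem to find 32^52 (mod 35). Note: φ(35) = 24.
By Euler: 32^{24} ≡ 1 (mod 35) since gcd(32, 35) = 1. 52 = 2×24 + 4. So 32^{52} ≡ 32^{4} ≡ 11 (mod 35)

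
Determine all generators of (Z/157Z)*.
Primitive roots mod 157: {5, 6, 15, 18, 20, 21, 24, 26, 34, 38, 43, 53, 55, 60, 61, 62, 63, 66, 69, 70, 72, 73, 74, 77, 80, 83, 84, 85, 87, 88, 91, 94, 95, 96, 97, 102, 104, 114, 119, 123, 131, 133, 136, 137, 139, 142, 151, 152}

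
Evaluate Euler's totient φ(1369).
1332

Prime factorization: 1369 = 37^2
Using the formula φ(n) = n × Π(1 - 1/p) for each prime factor p:
φ(1369) = 1369 × (1 - 1/37)
φ(1369) = 1332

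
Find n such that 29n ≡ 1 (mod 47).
29^(-1) ≡ 13 (mod 47). Verification: 29 × 13 = 377 ≡ 1 (mod 47)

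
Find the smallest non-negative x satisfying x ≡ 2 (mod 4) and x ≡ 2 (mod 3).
M = 4 × 3 = 12. M₁ = 3, y₁ ≡ 3 (mod 4). M₂ = 4, y₂ ≡ 1 (mod 3). x = 2×3×3 + 2×4×1 ≡ 2 (mod 12)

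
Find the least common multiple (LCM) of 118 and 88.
5192

First find GCD(118, 88) using the Euclidean algorithm:
118 = 1 × 88 + 30
88 = 2 × 30 + 28
30 = 1 × 28 + 2
28 = 14 × 2 + 0
GCD(118, 88) = 2

LCM formula: LCM(a, b) = (a × b) / GCD(a, b)
LCM(118, 88) = (118 × 88) / 2
LCM(118, 88) = 10384 / 2
LCM(118, 88) = 5192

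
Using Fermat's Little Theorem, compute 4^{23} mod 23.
4

By Fermat's Little Theorem, a^(p-1) ≡ 1 (mod p) for prime p and gcd(a, p) = 1
Here p = 23, so 4^22 ≡ 1 (mod 23)
We can reduce the exponent: 23 mod 22 = 1
So 4^23 ≡ 4^1 (mod 23)
Computing: 4^1 mod 23 = 4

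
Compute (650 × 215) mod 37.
1

(650 × 215) = 139750
139750 mod 37 = 1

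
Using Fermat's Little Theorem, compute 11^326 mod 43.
By Fermat: 11^{42} ≡ 1 (mod 43). 326 ≡ 32 (mod 42). So 11^{326} ≡ 11^{32} ≡ 21 (mod 43)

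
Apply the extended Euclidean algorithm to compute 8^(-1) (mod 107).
Extended GCD: 8(-40) + 107(3) = 1. So 8^(-1) ≡ 67 ≡ 67 (mod 107). Verify: 8 × 67 = 536 ≡ 1 (mod 107)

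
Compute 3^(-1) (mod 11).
3^(-1) ≡ 4 (mod 11). Verification: 3 × 4 = 12 ≡ 1 (mod 11)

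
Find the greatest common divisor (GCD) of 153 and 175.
1

Using the Euclidean algorithm:
153 = 0 × 175 + 153
175 = 1 × 153 + 22
153 = 6 × 22 + 21
22 = 1 × 21 + 1
21 = 21 × 1 + 0

GCD(153, 175) = 1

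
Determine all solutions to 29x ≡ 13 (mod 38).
7

Since gcd(29, 38) = 1 divides 13, a solution exists.
Multiply both sides by the inverse of 29 mod 38:
  29^(-1) mod 38 = 21
  x ≡ 21 × 13 ≡ 273 ≡ 7 (mod 38)
Verification: 29 × 7 = 203 = 5 × 38 + 13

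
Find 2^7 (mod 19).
7 = 4 + 2 + 1 (binary 111). Repeated squaring mod 19: 2^1 ≡ 2; 2^2 ≡ 2² = 4 ≡ 4; 2^4 ≡ 4² = 16 ≡ 16. Multiply: 2^7 = 2^4 × 2^2 × 2^1 ≡ 16 × 4 × 2 (mod 19): 16 × 4 = 64 ≡ 7; 7 × 2 = 14 ≡ 14. So 2^7 ≡ 14 (mod 19).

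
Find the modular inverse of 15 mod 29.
15^(-1) ≡ 2 (mod 29). Verification: 15 × 2 = 30 ≡ 1 (mod 29)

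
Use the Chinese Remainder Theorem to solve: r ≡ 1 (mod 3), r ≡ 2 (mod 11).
M = 3 × 11 = 33. M₁ = 11, y₁ ≡ 2 (mod 3). M₂ = 3, y₂ ≡ 4 (mod 11). r = 1×11×2 + 2×3×4 ≡ 13 (mod 33)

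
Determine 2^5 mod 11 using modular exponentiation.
5 = 4 + 1 (binary 101). Repeated squaring mod 11: 2^1 ≡ 2; 2^2 ≡ 2² = 4 ≡ 4; 2^4 ≡ 4² = 16 ≡ 5. Multiply: 2^5 = 2^4 × 2^1 ≡ 5 × 2 (mod 11): 5 × 2 = 10 ≡ 10. So 2^5 ≡ 10 (mod 11).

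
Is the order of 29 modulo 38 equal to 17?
No, the actual order is 18, not 17.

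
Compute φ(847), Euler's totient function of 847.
660

Prime factorization: 847 = 7 × 11^2
Using the formula φ(n) = n × Π(1 - 1/p) for each prime factor p:
φ(847) = 847 × (1 - 1/7) × (1 - 1/11)
φ(847) = 660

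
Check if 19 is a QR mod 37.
By Euler's criterion: 19^{18} ≡ 36 (mod 37). Since this equals -1 (≡ 36), 19 is not a QR.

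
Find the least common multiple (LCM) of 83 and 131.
10873

First find GCD(83, 131) using the Euclidean algorithm:
83 = 0 × 131 + 83
131 = 1 × 83 + 48
83 = 1 × 48 + 35
48 = 1 × 35 + 13
35 = 2 × 13 + 9
13 = 1 × 9 + 4
9 = 2 × 4 + 1
4 = 4 × 1 + 0
GCD(83, 131) = 1

LCM formula: LCM(a, b) = (a × b) / GCD(a, b)
LCM(83, 131) = (83 × 131) / 1
LCM(83, 131) = 10873 / 1
LCM(83, 131) = 10873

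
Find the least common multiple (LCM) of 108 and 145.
15660

First find GCD(108, 145) using the Euclidean algorithm:
108 = 0 × 145 + 108
145 = 1 × 108 + 37
108 = 2 × 37 + 34
37 = 1 × 34 + 3
34 = 11 × 3 + 1
3 = 3 × 1 + 0
GCD(108, 145) = 1

LCM formula: LCM(a, b) = (a × b) / GCD(a, b)
LCM(108, 145) = (108 × 145) / 1
LCM(108, 145) = 15660 / 1
LCM(108, 145) = 15660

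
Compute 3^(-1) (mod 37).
25

Using Extended Euclidean Algorithm:
gcd(3, 37) = 1
Bezout coefficients: 3 × -12 + 37 × 1 = 1
So 3 × -12 ≡ 1 (mod 37)
The inverse is -12 mod 37 = 25
Verification: 3 × 25 = 75 = 2 × 37 + 1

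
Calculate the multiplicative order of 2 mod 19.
Powers of 2 mod 19: 2^1≡2, 2^2≡4, 2^3≡8, 2^4≡16, 2^5≡13, 2^6≡7, 2^7≡14, 2^8≡9, 2^9≡18, 2^10≡17, 2^11≡15, 2^12≡11, 2^13≡3, 2^14≡6, 2^15≡12, 2^16≡5, 2^17≡10, 2^18≡1. Order = 18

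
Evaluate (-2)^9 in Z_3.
(-2) ≡ 1 (mod 3). 9 = 8 + 1 (binary 1001). Repeated squaring mod 3: 1^1 ≡ 1; 1^2 ≡ 1² = 1 ≡ 1; 1^4 ≡ 1² = 1 ≡ 1; 1^8 ≡ 1² = 1 ≡ 1. Multiply: (-2)^9 ≡ 1^8 × 1^1 ≡ 1 × 1 (mod 3): 1 × 1 = 1 ≡ 1. So (-2)^9 ≡ 1 (mod 3).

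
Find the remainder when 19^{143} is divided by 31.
By Fermat: 19^{30} ≡ 1 (mod 31). 143 = 4×30 + 23. So 19^{143} ≡ 19^{23} ≡ 9 (mod 31)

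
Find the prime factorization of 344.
2^3 × 43

Divide by primes starting from smallest:
344 ÷ 2 = 172
172 ÷ 2 = 86
86 ÷ 2 = 43
43 ÷ 43 = 1

344 = 2^3 × 43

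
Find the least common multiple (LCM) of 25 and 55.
275

First find GCD(25, 55) using the Euclidean algorithm:
25 = 0 × 55 + 25
55 = 2 × 25 + 5
25 = 5 × 5 + 0
GCD(25, 55) = 5

LCM formula: LCM(a, b) = (a × b) / GCD(a, b)
LCM(25, 55) = (25 × 55) / 5
LCM(25, 55) = 1375 / 5
LCM(25, 55) = 275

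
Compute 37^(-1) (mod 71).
48

Using Extended Euclidean Algorithm:
gcd(37, 71) = 1
Bezout coefficients: 37 × -23 + 71 × 12 = 1
So 37 × -23 ≡ 1 (mod 71)
The inverse is -23 mod 71 = 48
Verification: 37 × 48 = 1776 = 25 × 71 + 1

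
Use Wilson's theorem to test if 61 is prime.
(60)! mod 61 = 60. Since 60 ≡ -1 (mod 61), 61 is prime.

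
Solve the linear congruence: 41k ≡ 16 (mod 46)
6

Since gcd(41, 46) = 1 divides 16, a solution exists.
Multiply both sides by the inverse of 41 mod 46:
  41^(-1) mod 46 = 9
  x ≡ 9 × 16 ≡ 144 ≡ 6 (mod 46)
Verification: 41 × 6 = 246 = 5 × 46 + 16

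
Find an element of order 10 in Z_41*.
4 has order 10 mod 41 since 4^{10} ≡ 1 (mod 41) and no smaller power works.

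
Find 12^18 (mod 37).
Using repeated squaring. 18 = 16 + 2 (binary 10010). Repeated squaring mod 37: 12^1 ≡ 12; 12^2 ≡ 12² = 144 ≡ 33; 12^4 ≡ 33² = 1089 ≡ 16; 12^8 ≡ 16² = 256 ≡ 34; 12^16 ≡ 34² = 1156 ≡ 9. Multiply: 12^18 = 12^16 × 12^2 ≡ 9 × 33 (mod 37): 9 × 33 = 297 ≡ 1. So 12^18 ≡ 1 (mod 37).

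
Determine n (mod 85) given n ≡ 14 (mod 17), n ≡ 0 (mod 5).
65

Using the Chinese Remainder Theorem:
M = product of moduli = 85
For equation 1: M_1 = 5, 5 ≡ 5 (mod 17), inverse of 5 mod 17 is 7 (check: 5 × 7 = 35 ≡ 1 (mod 17))
For equation 2: M_2 = 17, 17 ≡ 2 (mod 5), inverse of 17 mod 5 is 3 (check: 2 × 3 = 6 ≡ 1 (mod 5))
Combine: n ≡ Σ r_i×M_i×(M_i⁻¹ mod m_i) = 14×5×7 + 0×17×3 = 490 + 0 = 490
490 mod 85 = 65
n ≡ 65 (mod 85)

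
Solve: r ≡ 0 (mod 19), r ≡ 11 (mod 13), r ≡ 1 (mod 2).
M = 19 × 13 × 2 = 494. M₁ = 26, y₁ ≡ 11 (mod 19). M₂ = 38, y₂ ≡ 12 (mod 13). M₃ = 247, y₃ ≡ 1 (mod 2). r = 0×26×11 + 11×38×12 + 1×247×1 ≡ 323 (mod 494)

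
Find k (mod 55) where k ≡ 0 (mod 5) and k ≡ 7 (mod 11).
M = 5 × 11 = 55. M₁ = 11, y₁ ≡ 1 (mod 5). M₂ = 5, y₂ ≡ 9 (mod 11). k = 0×11×1 + 7×5×9 ≡ 40 (mod 55)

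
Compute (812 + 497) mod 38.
17

(812 + 497) = 1309
1309 mod 38 = 17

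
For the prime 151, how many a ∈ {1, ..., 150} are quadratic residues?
For prime 151, there are (p-1)/2 = (151-1)/2 = 75 quadratic residues (excluding 0).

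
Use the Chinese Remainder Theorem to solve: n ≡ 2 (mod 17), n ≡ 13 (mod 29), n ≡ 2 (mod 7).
2739

Using the Chinese Remainder Theorem:
M = product of moduli = 3451
For equation 1: M_1 = 203, 203 ≡ 16 (mod 17), inverse of 203 mod 17 is 16 (check: 16 × 16 = 256 ≡ 1 (mod 17))
For equation 2: M_2 = 119, 119 ≡ 3 (mod 29), inverse of 119 mod 29 is 10 (check: 3 × 10 = 30 ≡ 1 (mod 29))
For equation 3: M_3 = 493, 493 ≡ 3 (mod 7), inverse of 493 mod 7 is 5 (check: 3 × 5 = 15 ≡ 1 (mod 7))
Combine: n ≡ Σ r_i×M_i×(M_i⁻¹ mod m_i) = 2×203×16 + 13×119×10 + 2×493×5 = 6496 + 15470 + 4930 = 26896
26896 mod 3451 = 2739
n ≡ 2739 (mod 3451)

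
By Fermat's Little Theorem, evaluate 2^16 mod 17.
By Fermat's Little Theorem, 2^{16} ≡ 1 (mod 17) since 17 is prime and gcd(2, 17) = 1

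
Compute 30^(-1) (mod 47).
11

Using Extended Euclidean Algorithm:
gcd(30, 47) = 1
Bezout coefficients: 30 × 11 + 47 × -7 = 1
So 30 × 11 ≡ 1 (mod 47)
The inverse is 11 mod 47 = 11
Verification: 30 × 11 = 330 = 7 × 47 + 1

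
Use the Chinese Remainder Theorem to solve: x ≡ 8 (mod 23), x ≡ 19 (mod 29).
77

Using the Chinese Remainder Theorem:
M = product of moduli = 667
For equation 1: M_1 = 29, 29 ≡ 6 (mod 23), inverse of 29 mod 23 is 4 (check: 6 × 4 = 24 ≡ 1 (mod 23))
For equation 2: M_2 = 23, 23 ≡ 23 (mod 29), inverse of 23 mod 29 is 24 (check: 23 × 24 = 552 ≡ 1 (mod 29))
Combine: x ≡ Σ r_i×M_i×(M_i⁻¹ mod m_i) = 8×29×4 + 19×23×24 = 928 + 10488 = 11416
11416 mod 667 = 77
x ≡ 77 (mod 667)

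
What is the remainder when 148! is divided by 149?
By Wilson's theorem, (148)! ≡ -1 ≡ 148 (mod 149)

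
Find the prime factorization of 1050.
2 × 3 × 5^2 × 7

Divide by primes starting from smallest:
1050 ÷ 2 = 525
525 ÷ 3 = 175
175 ÷ 5 = 35
35 ÷ 5 = 7
7 ÷ 7 = 1

1050 = 2 × 3 × 5^2 × 7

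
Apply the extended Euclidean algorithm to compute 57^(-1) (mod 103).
Extended GCD: 57(47) + 103(-26) = 1. So 57^(-1) ≡ 47 ≡ 47 (mod 103). Verify: 57 × 47 = 2679 ≡ 1 (mod 103)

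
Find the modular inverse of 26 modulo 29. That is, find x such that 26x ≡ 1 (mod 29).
19

Using Extended Euclidean Algorithm:
gcd(26, 29) = 1
Bezout coefficients: 26 × -10 + 29 × 9 = 1
So 26 × -10 ≡ 1 (mod 29)
The inverse is -10 mod 29 = 19
Verification: 26 × 19 = 494 = 17 × 29 + 1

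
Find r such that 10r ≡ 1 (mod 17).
10^(-1) ≡ 12 (mod 17). Verification: 10 × 12 = 120 ≡ 1 (mod 17)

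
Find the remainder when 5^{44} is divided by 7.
By Fermat: 5^{6} ≡ 1 (mod 7). 44 = 7×6 + 2. So 5^{44} ≡ 5^{2} ≡ 4 (mod 7)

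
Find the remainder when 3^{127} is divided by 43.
By Fermat: 3^{42} ≡ 1 (mod 43). 127 = 3×42 + 1. So 3^{127} ≡ 3^{1} ≡ 3 (mod 43)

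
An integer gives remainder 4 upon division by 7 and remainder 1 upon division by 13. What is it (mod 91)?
M = 7 × 13 = 91. M₁ = 13, y₁ ≡ 6 (mod 7). M₂ = 7, y₂ ≡ 2 (mod 13). k = 4×13×6 + 1×7×2 ≡ 53 (mod 91). The smallest positive such number is 53.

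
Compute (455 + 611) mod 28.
2

(455 + 611) = 1066
1066 mod 28 = 2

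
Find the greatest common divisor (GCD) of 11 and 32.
1

Using the Euclidean algorithm:
11 = 0 × 32 + 11
32 = 2 × 11 + 10
11 = 1 × 10 + 1
10 = 10 × 1 + 0

GCD(11, 32) = 1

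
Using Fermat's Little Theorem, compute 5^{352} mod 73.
37

By Fermat's Little Theorem, a^(p-1) ≡ 1 (mod p) for prime p and gcd(a, p) = 1
Here p = 73, so 5^72 ≡ 1 (mod 73)
We can reduce the exponent: 352 mod 72 = 64
So 5^352 ≡ 5^64 (mod 73)
Computing: 5^64 mod 73 = 37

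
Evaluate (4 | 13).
(4/13) = 4^{6} mod 13 = 1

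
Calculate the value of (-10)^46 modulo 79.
Using repeated squaring. (-10) ≡ 69 (mod 79). 46 = 32 + 8 + 4 + 2 (binary 101110). Repeated squaring mod 79: 69^1 ≡ 69; 69^2 ≡ 69² = 4761 ≡ 21; 69^4 ≡ 21² = 441 ≡ 46; 69^8 ≡ 46² = 2116 ≡ 62; 69^16 ≡ 62² = 3844 ≡ 52; 69^32 ≡ 52² = 2704 ≡ 18. Multiply: (-10)^46 ≡ 69^32 × 69^8 × 69^4 × 69^2 ≡ 18 × 62 × 46 × 21 (mod 79): 18 × 62 = 1116 ≡ 10; 10 × 46 = 460 ≡ 65; 65 × 21 = 1365 ≡ 22. So (-10)^46 ≡ 22 (mod 79).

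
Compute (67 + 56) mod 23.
8

(67 + 56) = 123
123 mod 23 = 8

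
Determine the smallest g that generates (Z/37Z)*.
2

A primitive root g modulo p has order p-1 = 36
Prime divisors of 36: [2, 3]
g is a primitive root iff g^(36/q) ≢ 1 (mod 37) for each prime divisor q
Testing small values:
  g = 2: 2^18 ≡ 36, 2^12 ≡ 26 (mod 37) → none is 1, primitive root!
The smallest primitive root is 2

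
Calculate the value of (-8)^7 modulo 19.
(-8) ≡ 11 (mod 19). 7 = 4 + 2 + 1 (binary 111). Repeated squaring mod 19: 11^1 ≡ 11; 11^2 ≡ 11² = 121 ≡ 7; 11^4 ≡ 7² = 49 ≡ 11. Multiply: (-8)^7 ≡ 11^4 × 11^2 × 11^1 ≡ 11 × 7 × 11 (mod 19): 11 × 7 = 77 ≡ 1; 1 × 11 = 11 ≡ 11. So (-8)^7 ≡ 11 (mod 19).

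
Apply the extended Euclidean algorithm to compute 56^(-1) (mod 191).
Extended GCD: 56(58) + 191(-17) = 1. So 56^(-1) ≡ 58 ≡ 58 (mod 191). Verify: 56 × 58 = 3248 ≡ 1 (mod 191)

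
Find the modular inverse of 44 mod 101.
44^(-1) ≡ 62 (mod 101). Verification: 44 × 62 = 2728 ≡ 1 (mod 101)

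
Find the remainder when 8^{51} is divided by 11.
By Fermat: 8^{10} ≡ 1 (mod 11). 51 = 5×10 + 1. So 8^{51} ≡ 8^{1} ≡ 8 (mod 11)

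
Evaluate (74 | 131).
(74/131) = 74^{65} mod 131 = 1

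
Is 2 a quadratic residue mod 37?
By Euler's criterion: 2^{18} ≡ 36 (mod 37). Since this equals -1 (≡ 36), 2 is not a QR.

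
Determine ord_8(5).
Powers of 5 mod 8: 5^1≡5, 5^2≡1. Order = 2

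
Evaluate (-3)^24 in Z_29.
Using repeated squaring. (-3) ≡ 26 (mod 29). 24 = 16 + 8 (binary 11000). Repeated squaring mod 29: 26^1 ≡ 26; 26^2 ≡ 26² = 676 ≡ 9; 26^4 ≡ 9² = 81 ≡ 23; 26^8 ≡ 23² = 529 ≡ 7; 26^16 ≡ 7² = 49 ≡ 20. Multiply: (-3)^24 ≡ 26^16 × 26^8 ≡ 20 × 7 (mod 29): 20 × 7 = 140 ≡ 24. So (-3)^24 ≡ 24 (mod 29).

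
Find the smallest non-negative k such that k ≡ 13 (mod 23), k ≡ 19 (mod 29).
657

Using the Chinese Remainder Theorem:
M = product of moduli = 667
For equation 1: M_1 = 29, 29 ≡ 6 (mod 23), inverse of 29 mod 23 is 4 (check: 6 × 4 = 24 ≡ 1 (mod 23))
For equation 2: M_2 = 23, 23 ≡ 23 (mod 29), inverse of 23 mod 29 is 24 (check: 23 × 24 = 552 ≡ 1 (mod 29))
Combine: k ≡ Σ r_i×M_i×(M_i⁻¹ mod m_i) = 13×29×4 + 19×23×24 = 1508 + 10488 = 11996
11996 mod 667 = 657
k ≡ 657 (mod 667)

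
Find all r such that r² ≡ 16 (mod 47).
The square roots of 16 mod 47 are 4 and 43. Verify: 4² = 16 ≡ 16 (mod 47)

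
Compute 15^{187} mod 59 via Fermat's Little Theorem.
51

By Fermat's Little Theorem, a^(p-1) ≡ 1 (mod p) for prime p and gcd(a, p) = 1
Here p = 59, so 15^58 ≡ 1 (mod 59)
We can reduce the exponent: 187 mod 58 = 13
So 15^187 ≡ 15^13 (mod 59)
Computing: 15^13 mod 59 = 51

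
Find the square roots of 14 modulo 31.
The square roots of 14 mod 31 are 18 and 13. Verify: 18² = 324 ≡ 14 (mod 31)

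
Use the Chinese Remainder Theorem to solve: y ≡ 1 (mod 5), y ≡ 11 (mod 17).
11

Using the Chinese Remainder Theorem:
M = product of moduli = 85
For equation 1: M_1 = 17, 17 ≡ 2 (mod 5), inverse of 17 mod 5 is 3 (check: 2 × 3 = 6 ≡ 1 (mod 5))
For equation 2: M_2 = 5, 5 ≡ 5 (mod 17), inverse of 5 mod 17 is 7 (check: 5 × 7 = 35 ≡ 1 (mod 17))
Combine: y ≡ Σ r_i×M_i×(M_i⁻¹ mod m_i) = 1×17×3 + 11×5×7 = 51 + 385 = 436
436 mod 85 = 11
y ≡ 11 (mod 85)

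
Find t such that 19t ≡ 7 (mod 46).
27

Since gcd(19, 46) = 1 divides 7, a solution exists.
Multiply both sides by the inverse of 19 mod 46:
  19^(-1) mod 46 = 17
  x ≡ 17 × 7 ≡ 119 ≡ 27 (mod 46)
Verification: 19 × 27 = 513 = 11 × 46 + 7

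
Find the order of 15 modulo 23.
Powers of 15 mod 23: 15^1≡15, 15^2≡18, 15^3≡17, 15^4≡2, 15^5≡7, 15^6≡13, 15^7≡11, 15^8≡4, 15^9≡14, 15^10≡3, 15^11≡22, 15^12≡8, 15^13≡5, 15^14≡6, 15^15≡21, 15^16≡16, 15^17≡10, 15^18≡12, 15^19≡19, 15^20≡9, 15^21≡20, 15^22≡1. Order = 22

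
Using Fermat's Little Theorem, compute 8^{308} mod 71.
54

By Fermat's Little Theorem, a^(p-1) ≡ 1 (mod p) for prime p and gcd(a, p) = 1
Here p = 71, so 8^70 ≡ 1 (mod 71)
We can reduce the exponent: 308 mod 70 = 28
So 8^308 ≡ 8^28 (mod 71)
Computing: 8^28 mod 71 = 54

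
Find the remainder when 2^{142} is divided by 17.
By Fermat: 2^{16} ≡ 1 (mod 17). 142 = 8×16 + 14. So 2^{142} ≡ 2^{14} ≡ 13 (mod 17)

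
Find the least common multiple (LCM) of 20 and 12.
60

First find GCD(20, 12) using the Euclidean algorithm:
20 = 1 × 12 + 8
12 = 1 × 8 + 4
8 = 2 × 4 + 0
GCD(20, 12) = 4

LCM formula: LCM(a, b) = (a × b) / GCD(a, b)
LCM(20, 12) = (20 × 12) / 4
LCM(20, 12) = 240 / 4
LCM(20, 12) = 60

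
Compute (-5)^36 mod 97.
Using repeated squaring. (-5) ≡ 92 (mod 97). 36 = 32 + 4 (binary 100100). Repeated squaring mod 97: 92^1 ≡ 92; 92^2 ≡ 92² = 8464 ≡ 25; 92^4 ≡ 25² = 625 ≡ 43; 92^8 ≡ 43² = 1849 ≡ 6; 92^16 ≡ 6² = 36 ≡ 36; 92^32 ≡ 36² = 1296 ≡ 35. Multiply: (-5)^36 ≡ 92^32 × 92^4 ≡ 35 × 43 (mod 97): 35 × 43 = 1505 ≡ 50. So (-5)^36 ≡ 50 (mod 97).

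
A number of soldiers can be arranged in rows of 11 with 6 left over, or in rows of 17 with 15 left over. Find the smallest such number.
M = 11 × 17 = 187. M₁ = 17, y₁ ≡ 2 (mod 11). M₂ = 11, y₂ ≡ 14 (mod 17). y = 6×17×2 + 15×11×14 ≡ 83 (mod 187). The smallest positive such number is 83.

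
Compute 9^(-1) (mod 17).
9^(-1) ≡ 2 (mod 17). Verification: 9 × 2 = 18 ≡ 1 (mod 17)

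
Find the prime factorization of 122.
2 × 61

Divide by primes starting from smallest:
122 ÷ 2 = 61
61 ÷ 61 = 1

122 = 2 × 61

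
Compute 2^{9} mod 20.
12

Using successive squaring:
Binary expansion of 9: 1001
Powers of 2 mod 20 (each is the square of the previous):
  2^1 ≡ 2 (mod 20)
  2^2 ≡ 2² = 4 ≡ 4 (mod 20)
  2^4 ≡ 4² = 16 ≡ 16 (mod 20)
  2^8 ≡ 16² = 256 ≡ 16 (mod 20)
9 = 8 + 1, so 2^9 = 2^8 × 2^1 ≡ 16 × 2 (mod 20)
Multiplying step by step:
  16 × 2 = 32 ≡ 12 (mod 20)
Result: 2^9 ≡ 12 (mod 20)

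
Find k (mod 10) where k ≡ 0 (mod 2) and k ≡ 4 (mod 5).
M = 2 × 5 = 10. M₁ = 5, y₁ ≡ 1 (mod 2). M₂ = 2, y₂ ≡ 3 (mod 5). k = 0×5×1 + 4×2×3 ≡ 4 (mod 10)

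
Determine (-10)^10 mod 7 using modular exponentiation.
(-10) ≡ 4 (mod 7). 10 = 8 + 2 (binary 1010). Repeated squaring mod 7: 4^1 ≡ 4; 4^2 ≡ 4² = 16 ≡ 2; 4^4 ≡ 2² = 4 ≡ 4; 4^8 ≡ 4² = 16 ≡ 2. Multiply: (-10)^10 ≡ 4^8 × 4^2 ≡ 2 × 2 (mod 7): 2 × 2 = 4 ≡ 4. So (-10)^10 ≡ 4 (mod 7).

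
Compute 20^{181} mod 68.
56

Using successive squaring:
Binary expansion of 181: 10110101
Powers of 20 mod 68 (each is the square of the previous):
  20^1 ≡ 20 (mod 68)
  20^2 ≡ 20² = 400 ≡ 60 (mod 68)
  20^4 ≡ 60² = 3600 ≡ 64 (mod 68)
  20^8 ≡ 64² = 4096 ≡ 16 (mod 68)
  20^16 ≡ 16² = 256 ≡ 52 (mod 68)
  20^32 ≡ 52² = 2704 ≡ 52 (mod 68)
  20^64 ≡ 52² = 2704 ≡ 52 (mod 68)
  20^128 ≡ 52² = 2704 ≡ 52 (mod 68)
181 = 128 + 32 + 16 + 4 + 1, so 20^181 = 20^128 × 20^32 × 20^16 × 20^4 × 20^1 ≡ 52 × 52 × 52 × 64 × 20 (mod 68)
Multiplying step by step:
  52 × 52 = 2704 ≡ 52 (mod 68)
  52 × 52 = 2704 ≡ 52 (mod 68)
  52 × 64 = 3328 ≡ 64 (mod 68)
  64 × 20 = 1280 ≡ 56 (mod 68)
Result: 20^181 ≡ 56 (mod 68)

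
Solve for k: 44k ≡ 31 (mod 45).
14

Since gcd(44, 45) = 1 divides 31, a solution exists.
Multiply both sides by the inverse of 44 mod 45:
  44^(-1) mod 45 = 44
  x ≡ 44 × 31 ≡ 1364 ≡ 14 (mod 45)
Verification: 44 × 14 = 616 = 13 × 45 + 31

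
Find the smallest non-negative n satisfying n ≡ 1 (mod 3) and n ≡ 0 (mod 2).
M = 3 × 2 = 6. M₁ = 2, y₁ ≡ 2 (mod 3). M₂ = 3, y₂ ≡ 1 (mod 2). n = 1×2×2 + 0×3×1 ≡ 4 (mod 6)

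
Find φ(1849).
1806

Prime factorization: 1849 = 43^2
Using the formula φ(n) = n × Π(1 - 1/p) for each prime factor p:
φ(1849) = 1849 × (1 - 1/43)
φ(1849) = 1806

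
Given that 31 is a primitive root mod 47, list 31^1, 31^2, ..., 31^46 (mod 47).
g^1, g^2, ..., g^{46} mod 47: {31, 21, 40, 18, 41, 2, 15, 42, 33, 36, 35, 4, 30, 37, 19, 25, 23, 8, 13, 27, 38, 3, 46, 16, 26, 7, 29, 6, 45, 32, 5, 14, 11, 12, 43, 17, 10, 28, 22, 24, 39, 34, 20, 9, 44, 1}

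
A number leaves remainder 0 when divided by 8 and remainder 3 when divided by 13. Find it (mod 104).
M = 8 × 13 = 104. M₁ = 13, y₁ ≡ 5 (mod 8). M₂ = 8, y₂ ≡ 5 (mod 13). z = 0×13×5 + 3×8×5 ≡ 16 (mod 104)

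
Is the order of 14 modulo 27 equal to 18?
Yes, ord_27(14) = 18.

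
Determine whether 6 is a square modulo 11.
By Euler's criterion: 6^{5} ≡ 10 (mod 11). Since this equals -1 (≡ 10), 6 is not a QR.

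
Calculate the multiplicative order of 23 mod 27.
Powers of 23 mod 27: 23^1≡23, 23^2≡16, 23^3≡17, 23^4≡13, 23^5≡2, 23^6≡19, 23^7≡5, 23^8≡7, 23^9≡26, 23^10≡4, 23^11≡11, 23^12≡10, 23^13≡14, 23^14≡25, 23^15≡8, 23^16≡22, 23^17≡20, 23^18≡1. Order = 18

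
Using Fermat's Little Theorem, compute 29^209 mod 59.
By Fermat: 29^{58} ≡ 1 (mod 59). 209 = 3×58 + 35. So 29^{209} ≡ 29^{35} ≡ 12 (mod 59)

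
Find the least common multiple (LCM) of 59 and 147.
8673

First find GCD(59, 147) using the Euclidean algorithm:
59 = 0 × 147 + 59
147 = 2 × 59 + 29
59 = 2 × 29 + 1
29 = 29 × 1 + 0
GCD(59, 147) = 1

LCM formula: LCM(a, b) = (a × b) / GCD(a, b)
LCM(59, 147) = (59 × 147) / 1
LCM(59, 147) = 8673 / 1
LCM(59, 147) = 8673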